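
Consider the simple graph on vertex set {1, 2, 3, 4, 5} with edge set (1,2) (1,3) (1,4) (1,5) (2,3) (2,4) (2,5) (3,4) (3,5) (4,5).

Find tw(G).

A width-4 tree decomposition is:
Bags: B1 = {1, 2, 3, 4, 5}
Tree: (single bag)
A single bag containing all 5 vertices is trivially a valid decomposition of width 4. Conversely, {1, 2, 3, 4, 5} is a clique of size 5, and the vertices of any clique must share a bag in every tree decomposition; so some bag has ≥ 5 vertices and tw(G) ≥ 4. Therefore the treewidth is 4.

4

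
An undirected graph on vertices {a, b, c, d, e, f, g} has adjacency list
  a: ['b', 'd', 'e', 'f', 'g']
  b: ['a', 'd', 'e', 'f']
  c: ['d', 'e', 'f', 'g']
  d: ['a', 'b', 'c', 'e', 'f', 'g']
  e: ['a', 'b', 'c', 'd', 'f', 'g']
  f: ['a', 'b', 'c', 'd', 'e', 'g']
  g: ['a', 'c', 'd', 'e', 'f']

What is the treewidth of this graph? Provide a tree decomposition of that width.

Each bag holds 5 vertices, so the decomposition has width 4, which upper-bounds the treewidth. Conversely, {c, d, e, f, g} is a clique of size 5, and the vertices of any clique must share a bag in every tree decomposition; so some bag has ≥ 5 vertices and tw(G) ≥ 4. The upper and lower bounds meet at 4, so that is the treewidth.

Treewidth 4.
One such decomposition:
Bags: B1 = {a, d, e, f, g}  B2 = {a, b, d, e, f}  B3 = {c, d, e, f, g}
Tree: B1–B2, B1–B3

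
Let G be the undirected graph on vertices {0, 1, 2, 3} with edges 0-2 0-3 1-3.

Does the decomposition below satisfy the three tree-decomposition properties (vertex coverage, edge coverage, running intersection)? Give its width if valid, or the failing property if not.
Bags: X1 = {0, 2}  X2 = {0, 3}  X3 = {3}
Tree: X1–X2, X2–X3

A tree decomposition must satisfy three properties: every vertex lies in some bag; for every edge, both endpoints lie together in some bag; and for every vertex, the bags containing it form a connected subtree. Here vertex 1 appears in no bag, so the decomposition is invalid.

No — vertex 1 appears in no bag.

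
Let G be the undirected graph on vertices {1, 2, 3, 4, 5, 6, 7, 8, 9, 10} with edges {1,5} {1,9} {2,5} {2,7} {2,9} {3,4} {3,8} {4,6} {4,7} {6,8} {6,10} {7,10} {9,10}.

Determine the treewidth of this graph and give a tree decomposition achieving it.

Treewidth 2.
One such decomposition:
Bags: B1 = {3, 4, 8}  B2 = {4, 6, 8}  B3 = {4, 6, 7}  B4 = {6, 7, 10}  B5 = {2, 7, 10}  B6 = {2, 9, 10}  B7 = {2, 5, 9}  B8 = {1, 5, 9}
Tree: B1–B2, B2–B3, B3–B4, B4–B5, B5–B6, B6–B7, B7–B8

Every bag has size at most 3, so the width is 3 − 1 = 2 and tw(G) ≤ 2. Since 3–8–6–4–3 is a cycle in G, G is not acyclic. Forests are exactly the graphs of treewidth ≤ 1, so tw(G) ≥ 2. Combining the bounds, tw(G) = 2.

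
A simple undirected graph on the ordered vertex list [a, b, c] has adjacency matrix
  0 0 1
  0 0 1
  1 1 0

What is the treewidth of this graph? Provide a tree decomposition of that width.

Each bag holds 2 vertices, so the decomposition has width 1, which upper-bounds the treewidth. Any graph with an edge has treewidth ≥ 1, and G has the edge c–b. Therefore the treewidth is 1.

Treewidth 1.
One optimal decomposition is:
Bags: B1 = {b, c}  B2 = {a, c}
Tree: B1–B2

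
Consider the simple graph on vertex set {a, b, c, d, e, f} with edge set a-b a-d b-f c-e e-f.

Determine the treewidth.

1

A width-1 tree decomposition is:
Bags: B1 = {c, e}  B2 = {e, f}  B3 = {b, f}  B4 = {a, b}  B5 = {a, d}
Tree: B1–B2, B2–B3, B3–B4, B4–B5
The largest bag has 2 vertices, giving width 1; this decomposition certifies tw(G) ≤ 1. G has an edge, so its treewidth is at least 1. Combining the bounds, tw(G) = 1.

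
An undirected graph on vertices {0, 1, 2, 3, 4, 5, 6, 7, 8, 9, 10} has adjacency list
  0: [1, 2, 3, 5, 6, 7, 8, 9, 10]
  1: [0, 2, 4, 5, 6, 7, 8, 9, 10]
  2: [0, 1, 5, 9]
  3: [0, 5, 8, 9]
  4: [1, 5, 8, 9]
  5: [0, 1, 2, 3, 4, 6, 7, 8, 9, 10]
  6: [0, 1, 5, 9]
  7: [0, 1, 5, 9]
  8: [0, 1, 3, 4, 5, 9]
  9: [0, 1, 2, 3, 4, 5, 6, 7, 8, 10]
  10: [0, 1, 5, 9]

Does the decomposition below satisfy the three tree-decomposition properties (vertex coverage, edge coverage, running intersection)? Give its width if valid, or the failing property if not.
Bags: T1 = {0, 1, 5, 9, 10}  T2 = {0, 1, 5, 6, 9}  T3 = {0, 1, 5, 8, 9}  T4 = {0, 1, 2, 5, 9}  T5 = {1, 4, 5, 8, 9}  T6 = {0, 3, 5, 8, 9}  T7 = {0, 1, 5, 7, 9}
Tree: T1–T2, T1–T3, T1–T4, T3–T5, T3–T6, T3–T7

Every vertex of G appears in some bag (union = {0, 1, 2, 3, 4, 5, 6, 7, 8, 9, 10}); every edge is covered by a bag; and for each vertex v the set of bags containing v is connected in the bag tree. The decomposition is therefore valid. The largest bag has 5 vertices, so the width is 4.

Yes; width 4.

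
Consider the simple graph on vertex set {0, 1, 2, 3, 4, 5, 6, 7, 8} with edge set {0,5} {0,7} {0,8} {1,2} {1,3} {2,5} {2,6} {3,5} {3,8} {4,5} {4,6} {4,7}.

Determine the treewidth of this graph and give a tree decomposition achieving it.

Treewidth 3.
Bags: B1 = {0, 4, 6, 7}  B2 = {0, 4, 5, 6}  B3 = {0, 2, 5, 6}  B4 = {0, 2, 5, 8}  B5 = {2, 3, 5, 8}  B6 = {1, 2, 3, 8}
Tree: B1–B2, B2–B3, B3–B4, B4–B5, B5–B6

The largest bag has 4 vertices, giving width 3; this decomposition certifies tw(G) ≤ 3. For the lower bound: the 4 vertex sets {4,6,7}, {0}, {5}, {1,2,3,8} are disjoint, each induces a connected subgraph, and every pair is joined by at least one edge of G. Contracting each set to a single vertex therefore yields K_{4} as a minor, and since treewidth is minor-monotone, tw(G) ≥ tw(K_{4}) = 3. The upper and lower bounds meet at 3, so that is the treewidth.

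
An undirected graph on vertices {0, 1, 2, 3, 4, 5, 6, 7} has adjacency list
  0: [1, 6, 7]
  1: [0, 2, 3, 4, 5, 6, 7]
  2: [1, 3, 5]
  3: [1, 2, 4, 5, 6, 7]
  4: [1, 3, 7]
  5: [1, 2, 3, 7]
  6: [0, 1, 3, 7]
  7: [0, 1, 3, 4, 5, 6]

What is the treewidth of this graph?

A width-3 tree decomposition is:
Bags: B1 = {1, 3, 5, 7}  B2 = {1, 3, 6, 7}  B3 = {0, 1, 6, 7}  B4 = {1, 3, 4, 7}  B5 = {1, 2, 3, 5}
Tree: B1–B2, B2–B3, B1–B4, B1–B5
Each bag holds 4 vertices, so the decomposition has width 3, which upper-bounds the treewidth. On the other hand G contains the 4-clique {0, 1, 6, 7}. A clique must lie in a single bag of any decomposition, so no decomposition can have width below 3. The upper and lower bounds meet at 3, so that is the treewidth.

3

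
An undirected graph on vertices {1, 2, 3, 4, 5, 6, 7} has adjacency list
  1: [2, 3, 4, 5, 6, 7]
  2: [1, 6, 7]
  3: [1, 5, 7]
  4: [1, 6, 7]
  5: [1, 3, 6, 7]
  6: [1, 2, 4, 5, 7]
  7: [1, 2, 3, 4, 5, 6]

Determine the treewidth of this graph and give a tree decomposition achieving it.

Treewidth 3.
Bags: B1 = {1, 4, 6, 7}  B2 = {1, 5, 6, 7}  B3 = {1, 2, 6, 7}  B4 = {1, 3, 5, 7}
Tree: B1–B2, B2–B3, B2–B4

The largest bag has 4 vertices, giving width 3; this decomposition certifies tw(G) ≤ 3. Conversely, {1, 3, 5, 7} is a clique of size 4, and the vertices of any clique must share a bag in every tree decomposition; so some bag has ≥ 4 vertices and tw(G) ≥ 3. Therefore the treewidth is 3.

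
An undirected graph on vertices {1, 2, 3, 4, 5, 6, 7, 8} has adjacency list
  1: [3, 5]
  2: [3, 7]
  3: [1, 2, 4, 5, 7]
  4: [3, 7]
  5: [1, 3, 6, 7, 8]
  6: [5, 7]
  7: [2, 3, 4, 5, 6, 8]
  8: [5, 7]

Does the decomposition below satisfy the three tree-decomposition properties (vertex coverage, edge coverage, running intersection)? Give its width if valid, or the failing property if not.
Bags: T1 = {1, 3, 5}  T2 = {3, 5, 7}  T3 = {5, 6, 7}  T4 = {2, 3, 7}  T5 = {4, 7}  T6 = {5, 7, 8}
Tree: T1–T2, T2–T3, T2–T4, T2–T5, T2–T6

No — edge (3,4) lies in no bag.

A tree decomposition must satisfy three properties: every vertex lies in some bag; for every edge, both endpoints lie together in some bag; and for every vertex, the bags containing it form a connected subtree. Here edge (3,4) lies in no bag, so the decomposition is invalid.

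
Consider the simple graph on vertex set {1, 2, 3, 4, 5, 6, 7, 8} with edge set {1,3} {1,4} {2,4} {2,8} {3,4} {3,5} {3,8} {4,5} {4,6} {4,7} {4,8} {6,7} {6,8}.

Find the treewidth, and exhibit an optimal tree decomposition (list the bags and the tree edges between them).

Each bag holds 3 vertices, so the decomposition has width 2, which upper-bounds the treewidth. Conversely, {2, 4, 8} is a clique of size 3, and the vertices of any clique must share a bag in every tree decomposition; so some bag has ≥ 3 vertices and tw(G) ≥ 2. Combining the bounds, tw(G) = 2.

Treewidth 2.
One such decomposition:
Bags: B1 = {4, 6, 8}  B2 = {2, 4, 8}  B3 = {3, 4, 8}  B4 = {3, 4, 5}  B5 = {1, 3, 4}  B6 = {4, 6, 7}
Tree: B1–B2, B1–B3, B3–B4, B3–B5, B1–B6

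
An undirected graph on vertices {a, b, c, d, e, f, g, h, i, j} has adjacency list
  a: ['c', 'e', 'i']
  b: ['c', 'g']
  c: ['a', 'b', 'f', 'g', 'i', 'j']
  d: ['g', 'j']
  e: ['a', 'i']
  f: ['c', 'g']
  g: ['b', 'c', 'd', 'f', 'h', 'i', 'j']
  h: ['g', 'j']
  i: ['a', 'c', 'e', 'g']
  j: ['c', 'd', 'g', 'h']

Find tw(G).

A width-2 tree decomposition is:
Bags: B1 = {c, g, j}  B2 = {c, g, i}  B3 = {b, c, g}  B4 = {a, c, i}  B5 = {c, f, g}  B6 = {a, e, i}  B7 = {g, h, j}  B8 = {d, g, j}
Tree: B1–B2, B2–B3, B2–B4, B1–B5, B4–B6, B1–B7, B7–B8
Every bag has size at most 3, so the width is 3 − 1 = 2 and tw(G) ≤ 2. For the lower bound, the 3 vertices {d, g, j} are pairwise adjacent, and any tree decomposition puts a clique entirely inside one bag — forcing width ≥ 2. Combining the bounds, tw(G) = 2.

2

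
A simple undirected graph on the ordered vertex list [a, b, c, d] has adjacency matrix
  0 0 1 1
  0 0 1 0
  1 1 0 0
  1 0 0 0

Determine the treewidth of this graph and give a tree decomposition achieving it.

Treewidth 1.
One optimal decomposition is:
Bags: B1 = {a, c}  B2 = {a, d}  B3 = {b, c}
Tree: B1–B2, B1–B3

Each bag holds 2 vertices, so the decomposition has width 1, which upper-bounds the treewidth. Any graph with an edge has treewidth ≥ 1, and G has the edge a–c. Therefore the treewidth is 1.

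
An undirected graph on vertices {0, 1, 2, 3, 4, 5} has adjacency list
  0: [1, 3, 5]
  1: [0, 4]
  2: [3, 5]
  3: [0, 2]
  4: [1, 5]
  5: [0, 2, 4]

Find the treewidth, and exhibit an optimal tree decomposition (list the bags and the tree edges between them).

Treewidth 2.
One optimal decomposition is:
Bags: B1 = {0, 2, 3}  B2 = {0, 2, 5}  B3 = {0, 1, 5}  B4 = {1, 4, 5}
Tree: B1–B2, B2–B3, B3–B4

Every bag has size at most 3, so the width is 3 − 1 = 2 and tw(G) ≤ 2. The edges 3–2–5–0–3 form a cycle, so G is not a tree and its treewidth is at least 2. Hence tw(G) = 2 exactly.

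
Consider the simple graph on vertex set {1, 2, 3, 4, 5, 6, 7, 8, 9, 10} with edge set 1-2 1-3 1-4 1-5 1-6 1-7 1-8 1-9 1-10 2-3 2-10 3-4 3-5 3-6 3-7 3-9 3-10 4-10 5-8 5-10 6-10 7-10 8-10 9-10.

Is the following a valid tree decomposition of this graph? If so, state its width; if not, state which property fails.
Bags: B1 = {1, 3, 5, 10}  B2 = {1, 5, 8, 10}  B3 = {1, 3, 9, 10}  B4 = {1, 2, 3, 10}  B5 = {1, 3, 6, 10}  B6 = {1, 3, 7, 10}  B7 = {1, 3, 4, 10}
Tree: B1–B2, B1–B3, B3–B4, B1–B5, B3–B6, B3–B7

Yes; width 3.

Every vertex of G appears in some bag (union = {1, 2, 3, 4, 5, 6, 7, 8, 9, 10}); every edge is covered by a bag; and for each vertex v the set of bags containing v is connected in the bag tree. The decomposition is therefore valid. The largest bag has 4 vertices, so the width is 3.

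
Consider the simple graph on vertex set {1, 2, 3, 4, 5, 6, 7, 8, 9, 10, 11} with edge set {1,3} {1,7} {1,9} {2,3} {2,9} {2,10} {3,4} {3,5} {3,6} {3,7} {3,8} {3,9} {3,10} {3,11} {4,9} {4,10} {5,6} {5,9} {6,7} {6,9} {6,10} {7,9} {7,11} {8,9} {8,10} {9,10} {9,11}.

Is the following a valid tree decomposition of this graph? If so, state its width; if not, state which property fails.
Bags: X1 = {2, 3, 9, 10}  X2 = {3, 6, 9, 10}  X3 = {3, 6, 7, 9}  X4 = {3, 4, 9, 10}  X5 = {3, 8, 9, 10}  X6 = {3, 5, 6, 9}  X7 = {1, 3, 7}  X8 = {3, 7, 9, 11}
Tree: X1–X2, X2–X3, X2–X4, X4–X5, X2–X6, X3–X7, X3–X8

No — edge (9,1) lies in no bag.

A tree decomposition must satisfy three properties: every vertex lies in some bag; for every edge, both endpoints lie together in some bag; and for every vertex, the bags containing it form a connected subtree. Here edge (9,1) lies in no bag, so the decomposition is invalid.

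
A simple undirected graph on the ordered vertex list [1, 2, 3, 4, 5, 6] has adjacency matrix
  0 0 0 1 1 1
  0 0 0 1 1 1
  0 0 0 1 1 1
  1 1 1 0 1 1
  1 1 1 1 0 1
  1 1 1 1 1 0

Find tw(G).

3

A width-3 tree decomposition is:
Bags: B1 = {1, 4, 5, 6}  B2 = {3, 4, 5, 6}  B3 = {2, 4, 5, 6}
Tree: B1–B2, B2–B3
Each bag holds 4 vertices, so the decomposition has width 3, which upper-bounds the treewidth. On the other hand G contains the 4-clique {1, 4, 5, 6}. A clique must lie in a single bag of any decomposition, so no decomposition can have width below 3. Combining the bounds, tw(G) = 3.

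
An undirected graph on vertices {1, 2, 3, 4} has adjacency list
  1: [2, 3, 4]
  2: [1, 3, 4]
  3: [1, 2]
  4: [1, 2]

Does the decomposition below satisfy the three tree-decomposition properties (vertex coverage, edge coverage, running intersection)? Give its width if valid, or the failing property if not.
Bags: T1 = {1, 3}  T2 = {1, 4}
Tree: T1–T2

No — vertex 2 appears in no bag.

A tree decomposition must satisfy three properties: every vertex lies in some bag; for every edge, both endpoints lie together in some bag; and for every vertex, the bags containing it form a connected subtree. Here vertex 2 appears in no bag, so the decomposition is invalid.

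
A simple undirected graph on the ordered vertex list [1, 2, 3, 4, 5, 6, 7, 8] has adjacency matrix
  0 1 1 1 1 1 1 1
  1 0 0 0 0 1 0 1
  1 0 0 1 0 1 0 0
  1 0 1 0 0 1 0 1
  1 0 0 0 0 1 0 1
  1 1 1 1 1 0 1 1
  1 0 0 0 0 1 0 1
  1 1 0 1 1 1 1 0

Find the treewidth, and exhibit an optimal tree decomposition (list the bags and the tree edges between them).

Each bag holds 4 vertices, so the decomposition has width 3, which upper-bounds the treewidth. For the lower bound, the 4 vertices {1, 2, 6, 8} are pairwise adjacent, and any tree decomposition puts a clique entirely inside one bag — forcing width ≥ 3. Combining the bounds, tw(G) = 3.

Treewidth 3.
Bags: B1 = {1, 4, 6, 8}  B2 = {1, 5, 6, 8}  B3 = {1, 2, 6, 8}  B4 = {1, 3, 4, 6}  B5 = {1, 6, 7, 8}
Tree: B1–B2, B1–B3, B1–B4, B2–B5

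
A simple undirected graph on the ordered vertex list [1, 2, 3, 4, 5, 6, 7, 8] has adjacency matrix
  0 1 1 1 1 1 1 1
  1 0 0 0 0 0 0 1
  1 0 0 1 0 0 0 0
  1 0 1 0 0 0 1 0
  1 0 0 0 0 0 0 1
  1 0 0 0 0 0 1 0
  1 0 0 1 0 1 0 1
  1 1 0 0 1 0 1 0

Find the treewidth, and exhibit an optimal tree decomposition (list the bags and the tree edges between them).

Treewidth 2.
One such decomposition:
Bags: B1 = {1, 7, 8}  B2 = {1, 6, 7}  B3 = {1, 2, 8}  B4 = {1, 4, 7}  B5 = {1, 5, 8}  B6 = {1, 3, 4}
Tree: B1–B2, B1–B3, B2–B4, B3–B5, B4–B6

Each bag holds 3 vertices, so the decomposition has width 2, which upper-bounds the treewidth. For the lower bound, the 3 vertices {1, 2, 8} are pairwise adjacent, and any tree decomposition puts a clique entirely inside one bag — forcing width ≥ 2. The upper and lower bounds meet at 2, so that is the treewidth.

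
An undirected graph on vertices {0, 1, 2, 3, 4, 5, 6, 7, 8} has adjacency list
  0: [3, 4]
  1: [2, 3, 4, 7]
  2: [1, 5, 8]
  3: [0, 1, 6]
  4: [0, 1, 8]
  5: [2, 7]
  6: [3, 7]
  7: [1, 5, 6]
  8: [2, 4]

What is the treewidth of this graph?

3

A width-3 tree decomposition is:
Bags: B1 = {0, 3, 6, 7}  B2 = {0, 1, 3, 7}  B3 = {0, 1, 4, 7}  B4 = {1, 4, 5, 7}  B5 = {1, 2, 4, 5}  B6 = {2, 4, 5, 8}
Tree: B1–B2, B2–B3, B3–B4, B4–B5, B5–B6
Each bag holds 4 vertices, so the decomposition has width 3, which upper-bounds the treewidth. For the lower bound: the 4 vertex sets {0,3,6}, {7}, {1}, {2,4,5,8} are disjoint, each induces a connected subgraph, and every pair is joined by at least one edge of G. Contracting each set to a single vertex therefore yields K_{4} as a minor, and since treewidth is minor-monotone, tw(G) ≥ tw(K_{4}) = 3. Hence tw(G) = 3 exactly.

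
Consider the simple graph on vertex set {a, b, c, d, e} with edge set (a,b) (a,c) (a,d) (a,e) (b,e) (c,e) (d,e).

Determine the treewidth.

2

A width-2 tree decomposition is:
Bags: B1 = {a, c, e}  B2 = {a, b, e}  B3 = {a, d, e}
Tree: B1–B2, B1–B3
Each bag holds 3 vertices, so the decomposition has width 2, which upper-bounds the treewidth. For the lower bound, the 3 vertices {a, d, e} are pairwise adjacent, and any tree decomposition puts a clique entirely inside one bag — forcing width ≥ 2. Combining the bounds, tw(G) = 2.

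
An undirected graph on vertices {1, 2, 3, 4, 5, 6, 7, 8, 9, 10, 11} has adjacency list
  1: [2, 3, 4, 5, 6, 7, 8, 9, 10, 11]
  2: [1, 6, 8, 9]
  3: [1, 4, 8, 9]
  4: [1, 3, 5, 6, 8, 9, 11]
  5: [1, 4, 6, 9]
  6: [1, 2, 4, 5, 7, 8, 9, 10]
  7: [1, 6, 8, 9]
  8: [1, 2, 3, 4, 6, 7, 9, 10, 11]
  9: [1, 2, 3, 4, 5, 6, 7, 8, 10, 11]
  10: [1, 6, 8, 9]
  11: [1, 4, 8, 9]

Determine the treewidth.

A width-4 tree decomposition is:
Bags: B1 = {1, 4, 6, 8, 9}  B2 = {1, 4, 5, 6, 9}  B3 = {1, 2, 6, 8, 9}  B4 = {1, 6, 7, 8, 9}  B5 = {1, 4, 8, 9, 11}  B6 = {1, 3, 4, 8, 9}  B7 = {1, 6, 8, 9, 10}
Tree: B1–B2, B1–B3, B3–B4, B1–B5, B1–B6, B3–B7
Each bag holds 5 vertices, so the decomposition has width 4, which upper-bounds the treewidth. On the other hand G contains the 5-clique {1, 4, 8, 9, 11}. A clique must lie in a single bag of any decomposition, so no decomposition can have width below 4. Hence tw(G) = 4 exactly.

4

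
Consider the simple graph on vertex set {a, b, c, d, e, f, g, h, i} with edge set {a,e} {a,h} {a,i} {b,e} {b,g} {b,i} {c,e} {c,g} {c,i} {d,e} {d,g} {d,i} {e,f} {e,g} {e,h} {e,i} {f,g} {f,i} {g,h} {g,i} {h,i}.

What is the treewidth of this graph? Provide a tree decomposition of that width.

Treewidth 3.
One such decomposition:
Bags: B1 = {c, e, g, i}  B2 = {e, g, h, i}  B3 = {e, f, g, i}  B4 = {a, e, h, i}  B5 = {d, e, g, i}  B6 = {b, e, g, i}
Tree: B1–B2, B1–B3, B2–B4, B1–B5, B3–B6

Each bag holds 4 vertices, so the decomposition has width 3, which upper-bounds the treewidth. On the other hand G contains the 4-clique {d, e, g, i}. A clique must lie in a single bag of any decomposition, so no decomposition can have width below 3. Combining the bounds, tw(G) = 3.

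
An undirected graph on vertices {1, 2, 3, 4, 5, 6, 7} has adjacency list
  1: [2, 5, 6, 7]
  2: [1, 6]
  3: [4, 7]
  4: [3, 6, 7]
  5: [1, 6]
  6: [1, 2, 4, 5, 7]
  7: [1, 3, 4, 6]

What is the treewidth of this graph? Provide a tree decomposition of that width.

Treewidth 2.
Bags: B1 = {3, 4, 7}  B2 = {4, 6, 7}  B3 = {1, 6, 7}  B4 = {1, 5, 6}  B5 = {1, 2, 6}
Tree: B1–B2, B2–B3, B3–B4, B3–B5

Every bag has size at most 3, so the width is 3 − 1 = 2 and tw(G) ≤ 2. For the lower bound, the 3 vertices {3, 4, 7} are pairwise adjacent, and any tree decomposition puts a clique entirely inside one bag — forcing width ≥ 2. Combining the bounds, tw(G) = 2.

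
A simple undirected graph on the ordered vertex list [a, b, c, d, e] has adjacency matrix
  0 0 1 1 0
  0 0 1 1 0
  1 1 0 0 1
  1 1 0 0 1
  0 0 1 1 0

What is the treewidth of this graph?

A width-2 tree decomposition is:
Bags: B1 = {c, d, e}  B2 = {b, c, d}  B3 = {a, c, d}
Tree: B1–B2, B2–B3
Every bag has size at most 3, so the width is 3 − 1 = 2 and tw(G) ≤ 2. Since e–d–b–c–e is a cycle in G, G is not acyclic. Forests are exactly the graphs of treewidth ≤ 1, so tw(G) ≥ 2. The upper and lower bounds meet at 2, so that is the treewidth.

2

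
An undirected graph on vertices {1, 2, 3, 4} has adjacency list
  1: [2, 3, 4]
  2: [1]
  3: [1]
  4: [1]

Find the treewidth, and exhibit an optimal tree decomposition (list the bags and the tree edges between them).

Treewidth 1.
One optimal decomposition is:
Bags: B1 = {1, 2}  B2 = {1, 3}  B3 = {1, 4}
Tree: B1–B2, B1–B3

Every bag has size at most 2, so the width is 2 − 1 = 1 and tw(G) ≤ 1. G has an edge, so its treewidth is at least 1. Combining the bounds, tw(G) = 1.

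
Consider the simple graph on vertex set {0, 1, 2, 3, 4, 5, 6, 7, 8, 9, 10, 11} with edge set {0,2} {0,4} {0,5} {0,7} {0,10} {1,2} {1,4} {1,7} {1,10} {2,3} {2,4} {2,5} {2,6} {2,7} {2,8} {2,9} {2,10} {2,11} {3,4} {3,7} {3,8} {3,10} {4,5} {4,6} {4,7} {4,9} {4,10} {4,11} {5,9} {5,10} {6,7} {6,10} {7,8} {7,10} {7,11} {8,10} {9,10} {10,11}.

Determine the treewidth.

A width-4 tree decomposition is:
Bags: B1 = {2, 4, 7, 10, 11}  B2 = {1, 2, 4, 7, 10}  B3 = {2, 3, 4, 7, 10}  B4 = {0, 2, 4, 7, 10}  B5 = {0, 2, 4, 5, 10}  B6 = {2, 4, 5, 9, 10}  B7 = {2, 3, 7, 8, 10}  B8 = {2, 4, 6, 7, 10}
Tree: B1–B2, B1–B3, B1–B4, B4–B5, B5–B6, B3–B7, B3–B8
Each bag holds 5 vertices, so the decomposition has width 4, which upper-bounds the treewidth. Conversely, {2, 3, 7, 8, 10} is a clique of size 5, and the vertices of any clique must share a bag in every tree decomposition; so some bag has ≥ 5 vertices and tw(G) ≥ 4. Combining the bounds, tw(G) = 4.

4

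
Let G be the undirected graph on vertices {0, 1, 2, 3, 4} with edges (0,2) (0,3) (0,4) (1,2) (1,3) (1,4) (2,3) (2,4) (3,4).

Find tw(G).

3

A width-3 tree decomposition is:
Bags: B1 = {0, 2, 3, 4}  B2 = {1, 2, 3, 4}
Tree: B1–B2
Each bag holds 4 vertices, so the decomposition has width 3, which upper-bounds the treewidth. On the other hand G contains the 4-clique {0, 2, 3, 4}. A clique must lie in a single bag of any decomposition, so no decomposition can have width below 3. Hence tw(G) = 3 exactly.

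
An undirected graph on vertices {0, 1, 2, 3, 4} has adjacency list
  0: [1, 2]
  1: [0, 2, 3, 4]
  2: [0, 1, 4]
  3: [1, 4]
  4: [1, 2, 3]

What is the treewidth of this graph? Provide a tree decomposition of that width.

Treewidth 2.
One optimal decomposition is:
Bags: B1 = {1, 2, 4}  B2 = {0, 1, 2}  B3 = {1, 3, 4}
Tree: B1–B2, B1–B3

Every bag has size at most 3, so the width is 3 − 1 = 2 and tw(G) ≤ 2. On the other hand G contains the 3-clique {0, 1, 2}. A clique must lie in a single bag of any decomposition, so no decomposition can have width below 2. Therefore the treewidth is 2.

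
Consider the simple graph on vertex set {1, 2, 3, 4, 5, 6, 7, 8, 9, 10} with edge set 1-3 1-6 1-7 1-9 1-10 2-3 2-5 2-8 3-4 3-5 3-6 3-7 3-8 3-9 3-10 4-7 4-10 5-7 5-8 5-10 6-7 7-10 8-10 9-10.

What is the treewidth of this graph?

3

A width-3 tree decomposition is:
Bags: B1 = {3, 4, 7, 10}  B2 = {3, 5, 7, 10}  B3 = {1, 3, 7, 10}  B4 = {3, 5, 8, 10}  B5 = {2, 3, 5, 8}  B6 = {1, 3, 9, 10}  B7 = {1, 3, 6, 7}
Tree: B1–B2, B1–B3, B2–B4, B4–B5, B3–B6, B3–B7
The largest bag has 4 vertices, giving width 3; this decomposition certifies tw(G) ≤ 3. For the lower bound, the 4 vertices {2, 3, 5, 8} are pairwise adjacent, and any tree decomposition puts a clique entirely inside one bag — forcing width ≥ 3. Combining the bounds, tw(G) = 3.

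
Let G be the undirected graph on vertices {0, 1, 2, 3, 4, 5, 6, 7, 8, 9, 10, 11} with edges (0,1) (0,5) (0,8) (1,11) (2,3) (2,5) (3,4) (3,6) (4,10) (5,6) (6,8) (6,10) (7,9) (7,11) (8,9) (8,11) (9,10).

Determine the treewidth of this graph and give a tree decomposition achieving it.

Every bag has size at most 4, so the width is 4 − 1 = 3 and tw(G) ≤ 3. For the lower bound: the 4 vertex sets {2,3,4}, {10}, {6}, {0,5,8,9} are disjoint, each induces a connected subgraph, and every pair is joined by at least one edge of G. Contracting each set to a single vertex therefore yields K_{4} as a minor, and since treewidth is minor-monotone, tw(G) ≥ tw(K_{4}) = 3. Combining the bounds, tw(G) = 3.

Treewidth 3.
Bags: B1 = {2, 3, 4, 10}  B2 = {2, 3, 6, 10}  B3 = {2, 5, 6, 10}  B4 = {5, 6, 9, 10}  B5 = {5, 6, 8, 9}  B6 = {0, 5, 8, 9}  B7 = {0, 7, 8, 9}  B8 = {0, 7, 8, 11}  B9 = {0, 1, 7, 11}
Tree: B1–B2, B2–B3, B3–B4, B4–B5, B5–B6, B6–B7, B7–B8, B8–B9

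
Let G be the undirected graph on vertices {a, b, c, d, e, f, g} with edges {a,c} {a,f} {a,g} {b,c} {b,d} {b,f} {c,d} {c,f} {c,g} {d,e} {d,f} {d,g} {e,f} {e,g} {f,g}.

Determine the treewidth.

3

A width-3 tree decomposition is:
Bags: B1 = {c, d, f, g}  B2 = {a, c, f, g}  B3 = {d, e, f, g}  B4 = {b, c, d, f}
Tree: B1–B2, B1–B3, B1–B4
Every bag has size at most 4, so the width is 4 − 1 = 3 and tw(G) ≤ 3. For the lower bound, the 4 vertices {d, e, f, g} are pairwise adjacent, and any tree decomposition puts a clique entirely inside one bag — forcing width ≥ 3. Therefore the treewidth is 3.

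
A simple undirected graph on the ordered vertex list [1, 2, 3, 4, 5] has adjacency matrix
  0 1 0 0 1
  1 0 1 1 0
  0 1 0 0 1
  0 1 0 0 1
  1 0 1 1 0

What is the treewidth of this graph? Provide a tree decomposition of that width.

Each bag holds 3 vertices, so the decomposition has width 2, which upper-bounds the treewidth. The edges 5–1–2–3–5 form a cycle, so G is not a tree and its treewidth is at least 2. Hence tw(G) = 2 exactly.

Treewidth 2.
Bags: B1 = {1, 2, 5}  B2 = {2, 3, 5}  B3 = {2, 4, 5}
Tree: B1–B2, B2–B3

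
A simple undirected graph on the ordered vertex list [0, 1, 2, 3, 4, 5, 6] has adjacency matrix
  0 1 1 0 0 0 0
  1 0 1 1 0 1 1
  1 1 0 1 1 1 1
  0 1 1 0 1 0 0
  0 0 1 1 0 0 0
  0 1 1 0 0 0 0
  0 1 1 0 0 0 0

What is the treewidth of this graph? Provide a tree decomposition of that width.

Each bag holds 3 vertices, so the decomposition has width 2, which upper-bounds the treewidth. Conversely, {0, 1, 2} is a clique of size 3, and the vertices of any clique must share a bag in every tree decomposition; so some bag has ≥ 3 vertices and tw(G) ≥ 2. Therefore the treewidth is 2.

Treewidth 2.
One such decomposition:
Bags: B1 = {0, 1, 2}  B2 = {1, 2, 3}  B3 = {2, 3, 4}  B4 = {1, 2, 6}  B5 = {1, 2, 5}
Tree: B1–B2, B2–B3, B2–B4, B1–B5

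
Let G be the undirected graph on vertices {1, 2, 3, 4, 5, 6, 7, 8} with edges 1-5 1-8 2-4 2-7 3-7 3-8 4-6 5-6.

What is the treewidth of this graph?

A width-2 tree decomposition is:
Bags: B1 = {2, 4, 7}  B2 = {4, 6, 7}  B3 = {5, 6, 7}  B4 = {1, 5, 7}  B5 = {1, 7, 8}  B6 = {3, 7, 8}
Tree: B1–B2, B2–B3, B3–B4, B4–B5, B5–B6
Every bag has size at most 3, so the width is 3 − 1 = 2 and tw(G) ≤ 2. Since 7–2–4–6–5–1–8–3–7 is a cycle in G, G is not acyclic. Forests are exactly the graphs of treewidth ≤ 1, so tw(G) ≥ 2. The upper and lower bounds meet at 2, so that is the treewidth.

2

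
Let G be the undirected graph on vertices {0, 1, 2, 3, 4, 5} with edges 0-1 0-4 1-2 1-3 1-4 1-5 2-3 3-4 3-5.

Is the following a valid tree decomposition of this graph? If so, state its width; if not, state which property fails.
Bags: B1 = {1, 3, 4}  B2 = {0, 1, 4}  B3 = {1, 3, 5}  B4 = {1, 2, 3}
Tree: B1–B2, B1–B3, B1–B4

Vertex coverage: the bags together contain {0, 1, 2, 3, 4, 5}, the full vertex set. Edge coverage: each edge of G has both endpoints in at least one bag. Running intersection: for every vertex, the bags containing it form a connected subtree. All three properties hold, so this is a valid tree decomposition of width max|bag| − 1 = 2, and hence tw(G) ≤ 2.

Yes; width 2.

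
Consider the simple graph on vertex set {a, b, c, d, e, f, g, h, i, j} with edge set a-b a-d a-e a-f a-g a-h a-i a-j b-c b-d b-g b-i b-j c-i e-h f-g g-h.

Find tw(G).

A width-2 tree decomposition is:
Bags: B1 = {a, b, g}  B2 = {a, g, h}  B3 = {a, b, j}  B4 = {a, e, h}  B5 = {a, f, g}  B6 = {a, b, i}  B7 = {b, c, i}  B8 = {a, b, d}
Tree: B1–B2, B1–B3, B2–B4, B2–B5, B1–B6, B6–B7, B6–B8
The largest bag has 3 vertices, giving width 2; this decomposition certifies tw(G) ≤ 2. On the other hand G contains the 3-clique {b, c, i}. A clique must lie in a single bag of any decomposition, so no decomposition can have width below 2. Hence tw(G) = 2 exactly.

2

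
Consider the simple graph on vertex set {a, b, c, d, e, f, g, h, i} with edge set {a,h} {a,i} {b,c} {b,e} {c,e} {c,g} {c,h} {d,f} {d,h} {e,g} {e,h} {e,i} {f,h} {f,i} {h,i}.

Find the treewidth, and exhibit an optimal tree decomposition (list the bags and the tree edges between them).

Treewidth 2.
One such decomposition:
Bags: B1 = {e, h, i}  B2 = {c, e, h}  B3 = {f, h, i}  B4 = {a, h, i}  B5 = {d, f, h}  B6 = {b, c, e}  B7 = {c, e, g}
Tree: B1–B2, B1–B3, B3–B4, B3–B5, B2–B6, B2–B7

The largest bag has 3 vertices, giving width 2; this decomposition certifies tw(G) ≤ 2. On the other hand G contains the 3-clique {c, e, g}. A clique must lie in a single bag of any decomposition, so no decomposition can have width below 2. Therefore the treewidth is 2.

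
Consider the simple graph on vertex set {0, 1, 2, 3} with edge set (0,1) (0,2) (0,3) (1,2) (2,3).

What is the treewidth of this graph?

2

A width-2 tree decomposition is:
Bags: B1 = {0, 1, 2}  B2 = {0, 2, 3}
Tree: B1–B2
The largest bag has 3 vertices, giving width 2; this decomposition certifies tw(G) ≤ 2. On the other hand G contains the 3-clique {0, 1, 2}. A clique must lie in a single bag of any decomposition, so no decomposition can have width below 2. Therefore the treewidth is 2.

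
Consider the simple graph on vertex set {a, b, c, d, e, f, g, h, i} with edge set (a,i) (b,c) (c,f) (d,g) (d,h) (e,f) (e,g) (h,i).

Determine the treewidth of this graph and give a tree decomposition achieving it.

Every bag has size at most 2, so the width is 2 − 1 = 1 and tw(G) ≤ 1. Since G has at least one edge (e.g. b–c), it is not an edgeless graph, so tw(G) ≥ 1. Therefore the treewidth is 1.

Treewidth 1.
One optimal decomposition is:
Bags: B1 = {b, c}  B2 = {c, f}  B3 = {e, f}  B4 = {e, g}  B5 = {d, g}  B6 = {d, h}  B7 = {h, i}  B8 = {a, i}
Tree: B1–B2, B2–B3, B3–B4, B4–B5, B5–B6, B6–B7, B7–B8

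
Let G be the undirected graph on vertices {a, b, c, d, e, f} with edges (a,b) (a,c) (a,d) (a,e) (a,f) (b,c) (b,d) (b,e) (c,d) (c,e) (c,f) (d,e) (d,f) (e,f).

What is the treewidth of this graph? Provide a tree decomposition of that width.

Treewidth 4.
One such decomposition:
Bags: B1 = {a, b, c, d, e}  B2 = {a, c, d, e, f}
Tree: B1–B2

Each bag holds 5 vertices, so the decomposition has width 4, which upper-bounds the treewidth. For the lower bound, the 5 vertices {a, c, d, e, f} are pairwise adjacent, and any tree decomposition puts a clique entirely inside one bag — forcing width ≥ 4. Therefore the treewidth is 4.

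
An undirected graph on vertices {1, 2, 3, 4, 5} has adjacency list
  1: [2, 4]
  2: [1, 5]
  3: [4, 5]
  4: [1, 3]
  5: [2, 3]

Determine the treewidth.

2

A width-2 tree decomposition is:
Bags: B1 = {2, 3, 5}  B2 = {1, 2, 3}  B3 = {1, 3, 4}
Tree: B1–B2, B2–B3
Every bag has size at most 3, so the width is 3 − 1 = 2 and tw(G) ≤ 2. Since 3–5–2–1–4–3 is a cycle in G, G is not acyclic. Forests are exactly the graphs of treewidth ≤ 1, so tw(G) ≥ 2. Hence tw(G) = 2 exactly.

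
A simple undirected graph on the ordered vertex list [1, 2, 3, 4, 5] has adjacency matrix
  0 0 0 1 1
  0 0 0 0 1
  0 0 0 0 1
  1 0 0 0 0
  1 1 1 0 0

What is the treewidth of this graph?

A width-1 tree decomposition is:
Bags: B1 = {1, 5}  B2 = {3, 5}  B3 = {2, 5}  B4 = {1, 4}
Tree: B1–B2, B1–B3, B1–B4
The largest bag has 2 vertices, giving width 1; this decomposition certifies tw(G) ≤ 1. G has an edge, so its treewidth is at least 1. The upper and lower bounds meet at 1, so that is the treewidth.

1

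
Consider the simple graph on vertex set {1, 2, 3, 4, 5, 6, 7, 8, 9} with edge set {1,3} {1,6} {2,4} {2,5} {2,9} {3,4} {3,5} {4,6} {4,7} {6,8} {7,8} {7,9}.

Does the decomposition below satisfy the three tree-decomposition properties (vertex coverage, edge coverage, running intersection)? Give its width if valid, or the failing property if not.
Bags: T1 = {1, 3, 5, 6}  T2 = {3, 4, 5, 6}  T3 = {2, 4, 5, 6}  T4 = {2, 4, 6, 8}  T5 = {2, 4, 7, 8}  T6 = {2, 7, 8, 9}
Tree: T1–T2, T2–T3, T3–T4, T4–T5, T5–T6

Every vertex of G appears in some bag (union = {1, 2, 3, 4, 5, 6, 7, 8, 9}); every edge is covered by a bag; and for each vertex v the set of bags containing v is connected in the bag tree. The decomposition is therefore valid. The largest bag has 4 vertices, so the width is 3.

Yes; width 3.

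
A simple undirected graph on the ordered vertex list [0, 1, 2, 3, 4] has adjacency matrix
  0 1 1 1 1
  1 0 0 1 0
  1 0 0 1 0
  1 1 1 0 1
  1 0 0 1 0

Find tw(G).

A width-2 tree decomposition is:
Bags: B1 = {0, 3, 4}  B2 = {0, 2, 3}  B3 = {0, 1, 3}
Tree: B1–B2, B2–B3
The largest bag has 3 vertices, giving width 2; this decomposition certifies tw(G) ≤ 2. Conversely, {0, 1, 3} is a clique of size 3, and the vertices of any clique must share a bag in every tree decomposition; so some bag has ≥ 3 vertices and tw(G) ≥ 2. Hence tw(G) = 2 exactly.

2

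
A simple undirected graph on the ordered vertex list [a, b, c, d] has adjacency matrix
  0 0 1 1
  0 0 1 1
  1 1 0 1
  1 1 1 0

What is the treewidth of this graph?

A width-2 tree decomposition is:
Bags: B1 = {a, c, d}  B2 = {b, c, d}
Tree: B1–B2
Each bag holds 3 vertices, so the decomposition has width 2, which upper-bounds the treewidth. On the other hand G contains the 3-clique {a, c, d}. A clique must lie in a single bag of any decomposition, so no decomposition can have width below 2. Therefore the treewidth is 2.

2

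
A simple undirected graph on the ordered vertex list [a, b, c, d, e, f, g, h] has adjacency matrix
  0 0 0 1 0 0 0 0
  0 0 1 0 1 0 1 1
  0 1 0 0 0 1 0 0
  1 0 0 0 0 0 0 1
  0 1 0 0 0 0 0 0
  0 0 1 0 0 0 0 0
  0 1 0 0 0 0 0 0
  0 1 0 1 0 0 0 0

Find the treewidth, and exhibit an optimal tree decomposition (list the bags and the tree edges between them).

Every bag has size at most 2, so the width is 2 − 1 = 1 and tw(G) ≤ 1. Any graph with an edge has treewidth ≥ 1, and G has the edge b–h. Therefore the treewidth is 1.

Treewidth 1.
One optimal decomposition is:
Bags: B1 = {b, h}  B2 = {b, c}  B3 = {d, h}  B4 = {a, d}  B5 = {c, f}  B6 = {b, e}  B7 = {b, g}
Tree: B1–B2, B1–B3, B3–B4, B2–B5, B1–B6, B1–B7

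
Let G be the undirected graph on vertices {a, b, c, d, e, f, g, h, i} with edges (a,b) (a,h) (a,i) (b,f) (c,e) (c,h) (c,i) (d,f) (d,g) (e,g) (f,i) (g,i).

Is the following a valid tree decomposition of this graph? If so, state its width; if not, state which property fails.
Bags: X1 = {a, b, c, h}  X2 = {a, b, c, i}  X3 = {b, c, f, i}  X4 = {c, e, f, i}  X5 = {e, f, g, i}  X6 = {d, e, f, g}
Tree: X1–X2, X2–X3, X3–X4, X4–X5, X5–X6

Yes; width 3.

Vertex coverage: the bags together contain {a, b, c, d, e, f, g, h, i}, the full vertex set. Edge coverage: each edge of G has both endpoints in at least one bag. Running intersection: for every vertex, the bags containing it form a connected subtree. All three properties hold, so this is a valid tree decomposition of width max|bag| − 1 = 3, and hence tw(G) ≤ 3.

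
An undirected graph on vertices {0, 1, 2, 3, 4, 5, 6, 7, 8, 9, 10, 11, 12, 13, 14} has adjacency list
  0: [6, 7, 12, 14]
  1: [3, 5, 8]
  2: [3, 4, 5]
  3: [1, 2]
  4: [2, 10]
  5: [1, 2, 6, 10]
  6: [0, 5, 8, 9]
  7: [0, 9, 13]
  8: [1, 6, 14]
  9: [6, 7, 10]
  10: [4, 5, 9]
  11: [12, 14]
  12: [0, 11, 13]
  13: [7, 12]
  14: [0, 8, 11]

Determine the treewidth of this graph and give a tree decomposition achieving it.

Treewidth 3.
One optimal decomposition is:
Bags: B1 = {7, 11, 12, 13}  B2 = {0, 7, 11, 12}  B3 = {0, 7, 11, 14}  B4 = {0, 7, 9, 14}  B5 = {0, 6, 9, 14}  B6 = {6, 8, 9, 14}  B7 = {6, 8, 9, 10}  B8 = {5, 6, 8, 10}  B9 = {1, 5, 8, 10}  B10 = {1, 4, 5, 10}  B11 = {1, 2, 4, 5}  B12 = {1, 2, 3, 4}
Tree: B1–B2, B2–B3, B3–B4, B4–B5, B5–B6, B6–B7, B7–B8, B8–B9, B9–B10, B10–B11, B11–B12

Each bag holds 4 vertices, so the decomposition has width 3, which upper-bounds the treewidth. For the lower bound: the 4 vertex sets {11,12,13}, {7}, {0}, {6,8,9,14} are disjoint, each induces a connected subgraph, and every pair is joined by at least one edge of G. Contracting each set to a single vertex therefore yields K_{4} as a minor, and since treewidth is minor-monotone, tw(G) ≥ tw(K_{4}) = 3. Therefore the treewidth is 3.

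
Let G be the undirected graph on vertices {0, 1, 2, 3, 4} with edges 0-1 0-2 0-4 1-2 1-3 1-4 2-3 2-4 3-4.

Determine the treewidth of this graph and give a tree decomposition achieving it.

Treewidth 3.
Bags: B1 = {1, 2, 3, 4}  B2 = {0, 1, 2, 4}
Tree: B1–B2

Each bag holds 4 vertices, so the decomposition has width 3, which upper-bounds the treewidth. On the other hand G contains the 4-clique {0, 1, 2, 4}. A clique must lie in a single bag of any decomposition, so no decomposition can have width below 3. The upper and lower bounds meet at 3, so that is the treewidth.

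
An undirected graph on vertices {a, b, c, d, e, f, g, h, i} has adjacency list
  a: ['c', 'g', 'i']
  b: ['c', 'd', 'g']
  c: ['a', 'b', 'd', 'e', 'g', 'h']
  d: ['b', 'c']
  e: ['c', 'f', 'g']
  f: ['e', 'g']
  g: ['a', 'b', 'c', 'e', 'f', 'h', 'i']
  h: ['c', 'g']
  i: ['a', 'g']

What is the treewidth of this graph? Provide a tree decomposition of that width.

Each bag holds 3 vertices, so the decomposition has width 2, which upper-bounds the treewidth. On the other hand G contains the 3-clique {b, c, d}. A clique must lie in a single bag of any decomposition, so no decomposition can have width below 2. Hence tw(G) = 2 exactly.

Treewidth 2.
One optimal decomposition is:
Bags: B1 = {c, e, g}  B2 = {c, g, h}  B3 = {a, c, g}  B4 = {e, f, g}  B5 = {b, c, g}  B6 = {b, c, d}  B7 = {a, g, i}
Tree: B1–B2, B2–B3, B1–B4, B3–B5, B5–B6, B3–B7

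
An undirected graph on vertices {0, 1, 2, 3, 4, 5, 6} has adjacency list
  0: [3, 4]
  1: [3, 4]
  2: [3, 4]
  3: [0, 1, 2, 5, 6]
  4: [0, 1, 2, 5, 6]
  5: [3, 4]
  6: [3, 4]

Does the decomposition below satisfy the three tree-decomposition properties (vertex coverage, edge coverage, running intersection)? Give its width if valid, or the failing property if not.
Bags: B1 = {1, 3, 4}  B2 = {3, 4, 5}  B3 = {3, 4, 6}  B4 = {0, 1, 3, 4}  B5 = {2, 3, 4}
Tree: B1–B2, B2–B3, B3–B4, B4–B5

No — bags containing vertex 1 are not connected in the tree.

A tree decomposition must satisfy three properties: every vertex lies in some bag; for every edge, both endpoints lie together in some bag; and for every vertex, the bags containing it form a connected subtree. Here bags containing vertex 1 are not connected in the tree, so the decomposition is invalid.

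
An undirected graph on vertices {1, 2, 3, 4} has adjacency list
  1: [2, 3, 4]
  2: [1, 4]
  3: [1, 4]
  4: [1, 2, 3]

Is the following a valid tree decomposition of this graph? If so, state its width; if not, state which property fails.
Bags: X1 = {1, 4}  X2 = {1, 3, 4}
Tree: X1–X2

No — vertex 2 appears in no bag.

A tree decomposition must satisfy three properties: every vertex lies in some bag; for every edge, both endpoints lie together in some bag; and for every vertex, the bags containing it form a connected subtree. Here vertex 2 appears in no bag, so the decomposition is invalid.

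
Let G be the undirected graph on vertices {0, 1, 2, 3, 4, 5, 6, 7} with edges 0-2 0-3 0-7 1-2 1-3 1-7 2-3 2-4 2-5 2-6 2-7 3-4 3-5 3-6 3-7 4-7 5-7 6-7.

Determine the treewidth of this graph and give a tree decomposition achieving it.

The largest bag has 4 vertices, giving width 3; this decomposition certifies tw(G) ≤ 3. Conversely, {0, 2, 3, 7} is a clique of size 4, and the vertices of any clique must share a bag in every tree decomposition; so some bag has ≥ 4 vertices and tw(G) ≥ 3. Combining the bounds, tw(G) = 3.

Treewidth 3.
Bags: B1 = {2, 3, 4, 7}  B2 = {1, 2, 3, 7}  B3 = {2, 3, 6, 7}  B4 = {2, 3, 5, 7}  B5 = {0, 2, 3, 7}
Tree: B1–B2, B1–B3, B1–B4, B4–B5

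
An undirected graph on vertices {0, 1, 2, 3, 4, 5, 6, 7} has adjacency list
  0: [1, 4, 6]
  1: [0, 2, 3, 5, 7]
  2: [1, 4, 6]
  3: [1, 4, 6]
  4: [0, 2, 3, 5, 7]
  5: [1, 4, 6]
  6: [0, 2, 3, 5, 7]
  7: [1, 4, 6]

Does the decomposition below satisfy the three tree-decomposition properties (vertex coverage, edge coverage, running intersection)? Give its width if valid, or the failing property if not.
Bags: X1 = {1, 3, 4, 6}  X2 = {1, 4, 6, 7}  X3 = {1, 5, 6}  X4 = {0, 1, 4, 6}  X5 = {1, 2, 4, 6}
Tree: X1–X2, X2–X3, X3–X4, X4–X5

No — edge (4,5) lies in no bag.

A tree decomposition must satisfy three properties: every vertex lies in some bag; for every edge, both endpoints lie together in some bag; and for every vertex, the bags containing it form a connected subtree. Here edge (4,5) lies in no bag, so the decomposition is invalid.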